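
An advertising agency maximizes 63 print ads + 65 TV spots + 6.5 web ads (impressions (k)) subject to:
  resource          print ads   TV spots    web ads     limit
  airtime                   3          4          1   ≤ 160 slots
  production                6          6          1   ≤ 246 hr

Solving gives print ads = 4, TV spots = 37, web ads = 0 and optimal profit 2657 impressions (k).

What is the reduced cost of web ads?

-5

Both airtime and production are binding at x*.
From A_Bᵀ y = c: 3·y_airtime + 6·y_production = 63; 4·y_airtime + 6·y_production = 65.
→ y_airtime = 2 and y_production = 9.5.
Reduced cost of web ads: c₃ − yᵀa₃ = 6.5 − (2·1 + 9.5·1) = 6.5 − 11.5 = -5.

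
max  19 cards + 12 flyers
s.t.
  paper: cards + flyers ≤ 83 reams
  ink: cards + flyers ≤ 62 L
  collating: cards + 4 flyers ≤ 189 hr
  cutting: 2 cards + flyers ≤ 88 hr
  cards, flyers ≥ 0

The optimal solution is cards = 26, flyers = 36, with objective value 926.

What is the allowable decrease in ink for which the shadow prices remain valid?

18

Binding constraints: ink, cutting. The basis is B = [[1,1],[2,1]] with det -1.
Per unit decrease in ink, x* moves by d = (1, -2).
The basis stays optimal until flyers reaches 0; allowable decrease = 18 L.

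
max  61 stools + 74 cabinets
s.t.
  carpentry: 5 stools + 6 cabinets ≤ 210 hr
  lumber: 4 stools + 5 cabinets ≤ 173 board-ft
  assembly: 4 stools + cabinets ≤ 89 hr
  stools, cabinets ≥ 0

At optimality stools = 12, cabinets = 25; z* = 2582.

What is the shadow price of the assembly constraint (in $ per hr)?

0

Check each constraint at x*: carpentry 210/210 (tight); lumber 173/173 (tight); assembly 73/89 (slack 16).
Slack constraints have shadow price 0 (complementary slackness).
Dual feasibility on the basic columns requires 5·y_carpentry + 4·y_lumber = 61, 6·y_carpentry + 5·y_lumber = 74.
→ y_carpentry = 9 and y_lumber = 4.
Shadow price of assembly = 0.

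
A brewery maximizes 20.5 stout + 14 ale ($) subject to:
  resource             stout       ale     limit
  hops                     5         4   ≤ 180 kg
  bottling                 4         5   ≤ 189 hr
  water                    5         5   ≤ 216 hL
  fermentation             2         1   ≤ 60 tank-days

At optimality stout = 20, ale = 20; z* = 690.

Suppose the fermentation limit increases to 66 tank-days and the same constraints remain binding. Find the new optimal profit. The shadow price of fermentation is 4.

Δb = 6, so new z* = 690 + (4)·(6) = 690 + 24 = 714.

714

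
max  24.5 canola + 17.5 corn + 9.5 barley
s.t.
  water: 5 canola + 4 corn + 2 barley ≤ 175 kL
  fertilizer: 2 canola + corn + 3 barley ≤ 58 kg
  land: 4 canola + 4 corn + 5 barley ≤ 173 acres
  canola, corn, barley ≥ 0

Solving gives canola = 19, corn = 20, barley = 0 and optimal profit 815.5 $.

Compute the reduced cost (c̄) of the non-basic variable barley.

-8

Check each constraint at x*: water 175/175 (tight); fertilizer 58/58 (tight); land 156/173 (slack 17).
Since land is not tight, its dual is 0.
From A_Bᵀ y = c: 5·y_water + 2·y_fertilizer = 24.5; 4·y_water + 1·y_fertilizer = 17.5.
This yields shadow prices y_water = 3.5, y_fertilizer = 3.5.
Reduced cost of barley: c₃ − yᵀa₃ = 9.5 − (3.5·2 + 3.5·3) = 9.5 − 17.5 = -8.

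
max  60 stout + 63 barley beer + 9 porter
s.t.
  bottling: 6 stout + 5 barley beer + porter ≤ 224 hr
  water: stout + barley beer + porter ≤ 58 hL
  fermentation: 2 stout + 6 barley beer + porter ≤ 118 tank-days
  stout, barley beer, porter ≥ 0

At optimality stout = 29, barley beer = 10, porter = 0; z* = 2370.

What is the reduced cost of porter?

-3

Check each constraint at x*: bottling 224/224 (tight); water 39/58 (slack 19); fermentation 118/118 (tight).
Slack constraints have shadow price 0 (complementary slackness).
The binding rows give the dual system: 6·y_bottling + 2·y_fermentation = 60 and 5·y_bottling + 6·y_fermentation = 63.
Solving: y_bottling = 9, y_fermentation = 3.
Reduced cost of porter: c₃ − yᵀa₃ = 9 − (9·1 + 3·1) = 9 − 12 = -3.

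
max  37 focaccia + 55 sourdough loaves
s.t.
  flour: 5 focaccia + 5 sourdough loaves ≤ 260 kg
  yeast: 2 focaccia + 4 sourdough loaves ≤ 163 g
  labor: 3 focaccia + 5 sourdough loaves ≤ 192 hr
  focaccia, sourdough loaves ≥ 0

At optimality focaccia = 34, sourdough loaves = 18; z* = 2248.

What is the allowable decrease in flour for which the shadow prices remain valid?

68

Binding constraints: flour, labor. The basis is B = [[5,5],[3,5]] with det 10.
Per unit decrease in flour, x* moves by d = (-0.5, 0.3).
The basis stays optimal until focaccia reaches 0; allowable decrease = 68 kg.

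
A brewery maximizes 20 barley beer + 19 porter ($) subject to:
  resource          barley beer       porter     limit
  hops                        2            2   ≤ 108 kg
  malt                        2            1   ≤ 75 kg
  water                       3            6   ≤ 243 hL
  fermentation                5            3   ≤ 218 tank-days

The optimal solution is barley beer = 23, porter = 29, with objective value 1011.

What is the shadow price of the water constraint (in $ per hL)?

At the optimum: hops uses 104 of 108 (slack = 4); malt uses 75 of 75 (binding); water uses 243 of 243 (binding); fermentation uses 202 of 218 (slack = 16).
By complementary slackness, y = 0 for the non-binding constraints.
Dual feasibility on the basic columns requires 2·y_malt + 3·y_water = 20, 1·y_malt + 6·y_water = 19.
→ y_malt = 7 and y_water = 2.
Shadow price of water = 2.

2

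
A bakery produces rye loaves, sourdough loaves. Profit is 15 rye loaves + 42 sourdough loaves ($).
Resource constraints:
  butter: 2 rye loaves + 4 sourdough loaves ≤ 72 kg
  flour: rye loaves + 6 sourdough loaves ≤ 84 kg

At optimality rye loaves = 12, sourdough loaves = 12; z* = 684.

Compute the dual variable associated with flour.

3

At the optimum: butter uses 72 of 72 (binding); flour uses 84 of 84 (binding).
The binding rows give the dual system: 2·y_butter + 1·y_flour = 15 and 4·y_butter + 6·y_flour = 42.
Solving: y_butter = 6, y_flour = 3.
Shadow price of flour = 3.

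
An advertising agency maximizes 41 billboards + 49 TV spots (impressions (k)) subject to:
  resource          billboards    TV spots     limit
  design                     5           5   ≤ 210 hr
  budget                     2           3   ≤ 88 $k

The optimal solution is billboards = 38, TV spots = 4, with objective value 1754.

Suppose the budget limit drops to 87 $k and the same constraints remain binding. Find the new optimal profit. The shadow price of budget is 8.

1746

Δb = -1, so new z* = 1754 + (8)·(-1) = 1754 − 8 = 1746.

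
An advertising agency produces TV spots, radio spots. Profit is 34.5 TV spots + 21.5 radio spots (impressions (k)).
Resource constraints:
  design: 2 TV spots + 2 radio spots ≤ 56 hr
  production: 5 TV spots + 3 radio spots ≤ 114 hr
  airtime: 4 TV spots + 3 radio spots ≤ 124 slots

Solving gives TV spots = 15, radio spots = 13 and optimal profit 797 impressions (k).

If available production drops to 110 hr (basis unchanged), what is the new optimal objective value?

771

At the optimum: design uses 56 of 56 (binding); production uses 114 of 114 (binding); airtime uses 99 of 124 (slack = 25).
Slack constraints have shadow price 0 (complementary slackness).
The binding rows give the dual system: 2·y_design + 5·y_production = 34.5 and 2·y_design + 3·y_production = 21.5.
Solving: y_design = 1, y_production = 6.5.
Δz = y_production·Δb = 6.5 × (-4) = -26, so new z* = 797 − 26 = 771.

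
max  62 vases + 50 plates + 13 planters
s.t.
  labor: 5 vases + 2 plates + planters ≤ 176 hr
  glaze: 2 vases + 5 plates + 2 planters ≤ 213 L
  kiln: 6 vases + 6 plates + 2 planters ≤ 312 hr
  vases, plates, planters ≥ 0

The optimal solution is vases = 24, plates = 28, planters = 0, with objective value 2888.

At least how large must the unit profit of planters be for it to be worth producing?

18

Binding: labor and kiln. Non-binding: glaze (25 unused).
Slack constraints have shadow price 0 (complementary slackness).
Dual feasibility on the basic columns requires 5·y_labor + 6·y_kiln = 62, 2·y_labor + 6·y_kiln = 50.
→ y_labor = 4 and y_kiln = 7.
planters enters the basis when its profit ≥ yᵀa₃ = 4·1 + 7·2 = 18.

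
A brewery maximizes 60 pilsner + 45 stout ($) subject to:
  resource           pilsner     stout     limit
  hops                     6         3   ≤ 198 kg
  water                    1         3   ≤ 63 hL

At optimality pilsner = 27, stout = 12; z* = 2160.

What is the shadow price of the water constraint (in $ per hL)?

Check each constraint at x*: hops 198/198 (tight); water 63/63 (tight).
Dual feasibility on the basic columns requires 6·y_hops + 1·y_water = 60, 3·y_hops + 3·y_water = 45.
→ y_hops = 9 and y_water = 6.
Shadow price of water = 6.

6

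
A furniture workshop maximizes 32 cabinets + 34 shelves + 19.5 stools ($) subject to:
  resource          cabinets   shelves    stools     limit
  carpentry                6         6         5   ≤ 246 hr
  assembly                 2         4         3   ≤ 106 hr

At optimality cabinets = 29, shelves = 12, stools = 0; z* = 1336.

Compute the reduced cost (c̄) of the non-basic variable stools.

At the optimum: carpentry uses 246 of 246 (binding); assembly uses 106 of 106 (binding).
The binding rows give the dual system: 6·y_carpentry + 2·y_assembly = 32 and 6·y_carpentry + 4·y_assembly = 34.
Solving: y_carpentry = 5, y_assembly = 1.
Reduced cost of stools: c₃ − yᵀa₃ = 19.5 − (5·5 + 1·3) = 19.5 − 28 = -8.5.

-8.5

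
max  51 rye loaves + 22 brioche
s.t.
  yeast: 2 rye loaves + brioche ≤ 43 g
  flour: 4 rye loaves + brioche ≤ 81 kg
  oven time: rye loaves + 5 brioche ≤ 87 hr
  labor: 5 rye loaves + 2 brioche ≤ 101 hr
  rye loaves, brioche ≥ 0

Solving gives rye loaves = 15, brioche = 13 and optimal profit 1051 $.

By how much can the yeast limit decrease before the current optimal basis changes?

Binding constraints: yeast, labor. The basis is B = [[2,1],[5,2]] with det -1.
Per unit decrease in yeast, x* moves by d = (2, -5).
The basis stays optimal until brioche reaches 0; allowable decrease = 2.6 g.

2.6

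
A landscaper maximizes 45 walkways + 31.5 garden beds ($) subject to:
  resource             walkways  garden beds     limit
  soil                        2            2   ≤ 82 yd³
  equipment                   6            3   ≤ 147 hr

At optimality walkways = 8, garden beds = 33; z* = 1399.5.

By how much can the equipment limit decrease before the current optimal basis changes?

24

Binding constraints: soil, equipment. The basis is B = [[2,2],[6,3]] with det -6.
Per unit decrease in equipment, x* moves by d = (-0.3333, 0.3333).
The basis stays optimal until walkways reaches 0; allowable decrease = 24 hr.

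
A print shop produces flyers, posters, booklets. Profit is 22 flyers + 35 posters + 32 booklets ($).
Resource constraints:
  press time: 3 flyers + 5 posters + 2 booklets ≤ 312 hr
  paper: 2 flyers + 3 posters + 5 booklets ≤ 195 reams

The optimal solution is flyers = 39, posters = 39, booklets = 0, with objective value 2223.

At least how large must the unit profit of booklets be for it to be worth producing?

Check each constraint at x*: press time 312/312 (tight); paper 195/195 (tight).
Dual feasibility on the basic columns requires 3·y_press time + 2·y_paper = 22, 5·y_press time + 3·y_paper = 35.
This yields shadow prices y_press time = 4, y_paper = 5.
booklets enters the basis when its profit ≥ yᵀa₃ = 4·2 + 5·5 = 33.

33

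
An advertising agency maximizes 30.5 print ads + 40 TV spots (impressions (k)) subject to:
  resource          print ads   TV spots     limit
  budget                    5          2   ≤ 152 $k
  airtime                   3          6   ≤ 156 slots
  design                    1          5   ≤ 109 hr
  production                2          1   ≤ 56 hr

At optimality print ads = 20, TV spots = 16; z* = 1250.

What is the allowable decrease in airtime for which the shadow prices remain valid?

Binding constraints: airtime, production. The basis is B = [[3,6],[2,1]] with det -9.
Per unit decrease in airtime, x* moves by d = (0.1111, -0.2222).
The basis stays optimal until TV spots reaches 0; allowable decrease = 72 slots.

72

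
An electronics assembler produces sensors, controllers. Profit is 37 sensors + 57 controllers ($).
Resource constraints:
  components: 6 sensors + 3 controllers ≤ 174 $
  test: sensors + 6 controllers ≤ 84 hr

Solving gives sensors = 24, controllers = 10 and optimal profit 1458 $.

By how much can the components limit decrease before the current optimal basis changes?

132

Binding constraints: components, test. The basis is B = [[6,3],[1,6]] with det 33.
Per unit decrease in components, x* moves by d = (-0.1818, 0.0303).
The basis stays optimal until sensors reaches 0; allowable decrease = 132 $.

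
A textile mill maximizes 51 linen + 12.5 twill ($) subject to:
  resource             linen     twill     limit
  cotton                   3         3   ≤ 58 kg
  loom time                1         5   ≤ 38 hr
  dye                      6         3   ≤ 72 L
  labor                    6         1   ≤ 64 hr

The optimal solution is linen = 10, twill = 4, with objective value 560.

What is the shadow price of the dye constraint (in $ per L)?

At the optimum: cotton uses 42 of 58 (slack = 16); loom time uses 30 of 38 (slack = 8); dye uses 72 of 72 (binding); labor uses 64 of 64 (binding).
By complementary slackness, y = 0 for the non-binding constraints.
From A_Bᵀ y = c: 6·y_dye + 6·y_labor = 51; 3·y_dye + 1·y_labor = 12.5.
This yields shadow prices y_dye = 2, y_labor = 6.5.
Shadow price of dye = 2.

2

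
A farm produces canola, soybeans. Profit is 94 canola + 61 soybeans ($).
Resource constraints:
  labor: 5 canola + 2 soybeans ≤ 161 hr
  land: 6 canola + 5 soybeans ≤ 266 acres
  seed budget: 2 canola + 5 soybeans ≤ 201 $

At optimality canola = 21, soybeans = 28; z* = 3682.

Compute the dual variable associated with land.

Check each constraint at x*: labor 161/161 (tight); land 266/266 (tight); seed budget 182/201 (slack 19).
Slack constraints have shadow price 0 (complementary slackness).
From A_Bᵀ y = c: 5·y_labor + 6·y_land = 94; 2·y_labor + 5·y_land = 61.
Solving: y_labor = 8, y_land = 9.
Shadow price of land = 9.

9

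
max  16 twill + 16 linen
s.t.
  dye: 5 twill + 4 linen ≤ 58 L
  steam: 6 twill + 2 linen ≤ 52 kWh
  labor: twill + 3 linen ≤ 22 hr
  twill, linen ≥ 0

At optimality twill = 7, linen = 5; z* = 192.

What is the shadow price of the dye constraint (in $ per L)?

Binding: steam and labor. Non-binding: dye (3 unused).
Slack constraints have shadow price 0 (complementary slackness).
Dual feasibility on the basic columns requires 6·y_steam + 1·y_labor = 16, 2·y_steam + 3·y_labor = 16.
Solving: y_steam = 2, y_labor = 4.
Shadow price of dye = 0.

0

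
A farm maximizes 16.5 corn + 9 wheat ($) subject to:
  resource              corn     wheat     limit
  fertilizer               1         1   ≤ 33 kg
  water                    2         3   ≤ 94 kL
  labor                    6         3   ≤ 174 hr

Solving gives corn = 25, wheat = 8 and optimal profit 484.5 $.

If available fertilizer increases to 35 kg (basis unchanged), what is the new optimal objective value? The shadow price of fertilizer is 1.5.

487.5

Δb = 2, so new z* = 484.5 + (1.5)·(2) = 484.5 + 3 = 487.5.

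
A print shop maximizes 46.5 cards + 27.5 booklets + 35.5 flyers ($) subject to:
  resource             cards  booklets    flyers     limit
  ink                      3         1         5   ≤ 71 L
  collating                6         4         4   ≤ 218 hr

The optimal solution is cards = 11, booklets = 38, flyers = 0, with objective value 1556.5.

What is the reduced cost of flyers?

-6

Both ink and collating are binding at x*.
From A_Bᵀ y = c: 3·y_ink + 6·y_collating = 46.5; 1·y_ink + 4·y_collating = 27.5.
→ y_ink = 3.5 and y_collating = 6.
Reduced cost of flyers: c₃ − yᵀa₃ = 35.5 − (3.5·5 + 6·4) = 35.5 − 41.5 = -6.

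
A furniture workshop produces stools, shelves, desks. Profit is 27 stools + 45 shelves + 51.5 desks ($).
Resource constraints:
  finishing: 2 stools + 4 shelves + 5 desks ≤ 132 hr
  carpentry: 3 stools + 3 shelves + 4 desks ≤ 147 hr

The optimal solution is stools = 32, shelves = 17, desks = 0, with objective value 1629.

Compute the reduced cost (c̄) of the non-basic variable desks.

-5.5

At the optimum: finishing uses 132 of 132 (binding); carpentry uses 147 of 147 (binding).
Dual feasibility on the basic columns requires 2·y_finishing + 3·y_carpentry = 27, 4·y_finishing + 3·y_carpentry = 45.
Solving: y_finishing = 9, y_carpentry = 3.
Reduced cost of desks: c₃ − yᵀa₃ = 51.5 − (9·5 + 3·4) = 51.5 − 57 = -5.5.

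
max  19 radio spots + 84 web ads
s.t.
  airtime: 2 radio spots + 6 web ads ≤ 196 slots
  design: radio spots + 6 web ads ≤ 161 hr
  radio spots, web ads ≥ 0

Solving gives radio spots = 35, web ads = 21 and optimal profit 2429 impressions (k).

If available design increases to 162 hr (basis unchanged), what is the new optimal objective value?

2438

At the optimum: airtime uses 196 of 196 (binding); design uses 161 of 161 (binding).
The binding rows give the dual system: 2·y_airtime + 1·y_design = 19 and 6·y_airtime + 6·y_design = 84.
Solving: y_airtime = 5, y_design = 9.
Δz = y_design·Δb = 9 × (1) = 9, so new z* = 2429 + 9 = 2438.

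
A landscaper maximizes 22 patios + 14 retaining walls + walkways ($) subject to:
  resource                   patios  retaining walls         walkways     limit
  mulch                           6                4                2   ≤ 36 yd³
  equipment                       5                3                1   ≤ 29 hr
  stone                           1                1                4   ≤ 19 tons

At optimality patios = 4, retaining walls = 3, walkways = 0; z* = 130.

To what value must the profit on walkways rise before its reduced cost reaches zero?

6

Check each constraint at x*: mulch 36/36 (tight); equipment 29/29 (tight); stone 7/19 (slack 12).
Slack constraints have shadow price 0 (complementary slackness).
Dual feasibility on the basic columns requires 6·y_mulch + 5·y_equipment = 22, 4·y_mulch + 3·y_equipment = 14.
This yields shadow prices y_mulch = 2, y_equipment = 2.
walkways enters the basis when its profit ≥ yᵀa₃ = 2·2 + 2·1 = 6.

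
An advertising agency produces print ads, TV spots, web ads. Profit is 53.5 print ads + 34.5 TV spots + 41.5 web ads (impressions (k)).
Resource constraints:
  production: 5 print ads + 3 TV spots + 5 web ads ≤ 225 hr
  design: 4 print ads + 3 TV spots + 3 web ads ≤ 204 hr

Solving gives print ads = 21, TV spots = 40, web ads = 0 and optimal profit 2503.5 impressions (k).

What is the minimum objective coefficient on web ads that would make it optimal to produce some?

49.5

Both production and design are binding at x*.
From A_Bᵀ y = c: 5·y_production + 4·y_design = 53.5; 3·y_production + 3·y_design = 34.5.
This yields shadow prices y_production = 7.5, y_design = 4.
web ads enters the basis when its profit ≥ yᵀa₃ = 7.5·5 + 4·3 = 49.5.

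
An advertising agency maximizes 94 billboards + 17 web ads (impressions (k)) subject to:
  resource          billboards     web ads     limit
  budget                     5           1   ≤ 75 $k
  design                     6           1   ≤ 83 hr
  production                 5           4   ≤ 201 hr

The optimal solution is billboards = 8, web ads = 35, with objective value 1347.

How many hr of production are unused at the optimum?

21

production used = 5·8 + 4·35 = 180; slack = 201 − 180 = 21.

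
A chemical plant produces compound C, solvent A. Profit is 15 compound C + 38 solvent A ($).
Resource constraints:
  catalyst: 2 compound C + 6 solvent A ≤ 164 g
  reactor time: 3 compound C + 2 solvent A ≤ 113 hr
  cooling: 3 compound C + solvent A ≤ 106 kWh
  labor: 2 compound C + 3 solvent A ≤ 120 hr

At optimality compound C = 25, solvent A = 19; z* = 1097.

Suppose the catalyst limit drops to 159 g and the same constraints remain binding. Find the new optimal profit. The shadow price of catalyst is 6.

Δb = -5, so new z* = 1097 + (6)·(-5) = 1097 − 30 = 1067.

1067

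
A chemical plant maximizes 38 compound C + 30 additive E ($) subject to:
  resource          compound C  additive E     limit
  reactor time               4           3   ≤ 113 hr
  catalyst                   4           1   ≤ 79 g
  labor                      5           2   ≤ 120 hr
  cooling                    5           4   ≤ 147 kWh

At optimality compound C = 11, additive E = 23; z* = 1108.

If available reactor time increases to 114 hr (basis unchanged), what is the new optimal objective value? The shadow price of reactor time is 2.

Δb = 1, so new z* = 1108 + (2)·(1) = 1108 + 2 = 1110.

1110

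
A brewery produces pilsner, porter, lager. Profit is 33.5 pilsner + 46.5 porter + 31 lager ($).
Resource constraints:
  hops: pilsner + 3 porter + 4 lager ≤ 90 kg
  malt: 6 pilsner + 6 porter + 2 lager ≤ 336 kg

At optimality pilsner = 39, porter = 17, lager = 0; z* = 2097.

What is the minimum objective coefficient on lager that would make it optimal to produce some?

Check each constraint at x*: hops 90/90 (tight); malt 336/336 (tight).
Dual feasibility on the basic columns requires 1·y_hops + 6·y_malt = 33.5, 3·y_hops + 6·y_malt = 46.5.
This yields shadow prices y_hops = 6.5, y_malt = 4.5.
lager enters the basis when its profit ≥ yᵀa₃ = 6.5·4 + 4.5·2 = 35.

35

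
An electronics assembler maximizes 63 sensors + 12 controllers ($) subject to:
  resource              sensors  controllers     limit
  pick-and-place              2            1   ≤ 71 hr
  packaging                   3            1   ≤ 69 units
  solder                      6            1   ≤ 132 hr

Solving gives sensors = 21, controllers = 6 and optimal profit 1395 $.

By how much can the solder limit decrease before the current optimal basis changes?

Binding constraints: packaging, solder. The basis is B = [[3,1],[6,1]] with det -3.
Per unit decrease in solder, x* moves by d = (-0.3333, 1).
The basis stays optimal until sensors reaches 0; allowable decrease = 63 hr.

63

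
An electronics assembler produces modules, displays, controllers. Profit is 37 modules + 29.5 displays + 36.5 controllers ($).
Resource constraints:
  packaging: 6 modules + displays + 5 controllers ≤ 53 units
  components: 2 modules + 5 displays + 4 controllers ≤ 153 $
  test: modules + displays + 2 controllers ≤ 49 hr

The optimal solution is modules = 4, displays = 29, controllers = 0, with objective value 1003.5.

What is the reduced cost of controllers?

-6

Binding: packaging and components. Non-binding: test (16 unused).
Since test is not tight, its dual is 0.
The binding rows give the dual system: 6·y_packaging + 2·y_components = 37 and 1·y_packaging + 5·y_components = 29.5.
→ y_packaging = 4.5 and y_components = 5.
Reduced cost of controllers: c₃ − yᵀa₃ = 36.5 − (4.5·5 + 5·4) = 36.5 − 42.5 = -6.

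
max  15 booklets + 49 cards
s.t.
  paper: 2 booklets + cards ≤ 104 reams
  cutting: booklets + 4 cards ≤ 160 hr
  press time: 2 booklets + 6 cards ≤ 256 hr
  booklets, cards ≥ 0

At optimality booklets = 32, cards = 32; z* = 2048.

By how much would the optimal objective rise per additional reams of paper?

0

Binding: cutting and press time. Non-binding: paper (8 unused).
Slack constraints have shadow price 0 (complementary slackness).
Dual feasibility on the basic columns requires 1·y_cutting + 2·y_press time = 15, 4·y_cutting + 6·y_press time = 49.
This yields shadow prices y_cutting = 4, y_press time = 5.5.
Shadow price of paper = 0.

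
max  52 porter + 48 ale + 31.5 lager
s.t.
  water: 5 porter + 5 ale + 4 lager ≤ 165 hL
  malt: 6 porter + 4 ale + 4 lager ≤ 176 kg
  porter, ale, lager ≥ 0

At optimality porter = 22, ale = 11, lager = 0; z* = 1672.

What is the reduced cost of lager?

-8.5

Check each constraint at x*: water 165/165 (tight); malt 176/176 (tight).
From A_Bᵀ y = c: 5·y_water + 6·y_malt = 52; 5·y_water + 4·y_malt = 48.
→ y_water = 8 and y_malt = 2.
Reduced cost of lager: c₃ − yᵀa₃ = 31.5 − (8·4 + 2·4) = 31.5 − 40 = -8.5.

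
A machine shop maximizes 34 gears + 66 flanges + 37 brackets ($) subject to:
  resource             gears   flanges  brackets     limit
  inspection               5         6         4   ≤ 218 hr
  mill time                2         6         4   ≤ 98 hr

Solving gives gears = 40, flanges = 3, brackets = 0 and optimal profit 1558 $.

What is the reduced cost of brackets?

Check each constraint at x*: inspection 218/218 (tight); mill time 98/98 (tight).
From A_Bᵀ y = c: 5·y_inspection + 2·y_mill time = 34; 6·y_inspection + 6·y_mill time = 66.
Solving: y_inspection = 4, y_mill time = 7.
Reduced cost of brackets: c₃ − yᵀa₃ = 37 − (4·4 + 7·4) = 37 − 44 = -7.

-7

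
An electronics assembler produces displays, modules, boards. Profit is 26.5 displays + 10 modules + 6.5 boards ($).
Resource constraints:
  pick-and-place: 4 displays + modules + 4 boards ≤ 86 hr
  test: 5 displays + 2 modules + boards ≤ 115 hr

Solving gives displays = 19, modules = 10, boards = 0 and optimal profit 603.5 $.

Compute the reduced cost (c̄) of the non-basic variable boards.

Check each constraint at x*: pick-and-place 86/86 (tight); test 115/115 (tight).
From A_Bᵀ y = c: 4·y_pick-and-place + 5·y_test = 26.5; 1·y_pick-and-place + 2·y_test = 10.
Solving: y_pick-and-place = 1, y_test = 4.5.
Reduced cost of boards: c₃ − yᵀa₃ = 6.5 − (1·4 + 4.5·1) = 6.5 − 8.5 = -2.

-2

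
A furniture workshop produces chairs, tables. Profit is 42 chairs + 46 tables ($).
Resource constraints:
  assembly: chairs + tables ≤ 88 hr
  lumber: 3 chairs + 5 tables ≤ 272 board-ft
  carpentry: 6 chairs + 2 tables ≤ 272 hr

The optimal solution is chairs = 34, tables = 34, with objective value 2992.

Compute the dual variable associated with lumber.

Binding: lumber and carpentry. Non-binding: assembly (20 unused).
Since assembly is not tight, its dual is 0.
Dual feasibility on the basic columns requires 3·y_lumber + 6·y_carpentry = 42, 5·y_lumber + 2·y_carpentry = 46.
→ y_lumber = 8 and y_carpentry = 3.
Shadow price of lumber = 8.

8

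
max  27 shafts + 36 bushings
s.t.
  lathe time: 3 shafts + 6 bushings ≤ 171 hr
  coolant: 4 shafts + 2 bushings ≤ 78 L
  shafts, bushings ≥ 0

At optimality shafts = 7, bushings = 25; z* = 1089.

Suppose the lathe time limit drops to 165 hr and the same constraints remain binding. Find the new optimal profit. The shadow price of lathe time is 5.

1059

Δb = -6, so new z* = 1089 + (5)·(-6) = 1089 − 30 = 1059.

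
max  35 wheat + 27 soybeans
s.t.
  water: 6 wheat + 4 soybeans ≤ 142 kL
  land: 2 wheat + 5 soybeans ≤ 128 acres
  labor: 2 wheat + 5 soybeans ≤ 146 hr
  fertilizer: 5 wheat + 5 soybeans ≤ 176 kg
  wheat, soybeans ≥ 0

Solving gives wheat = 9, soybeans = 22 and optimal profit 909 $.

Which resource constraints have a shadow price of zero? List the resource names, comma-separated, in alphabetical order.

fertilizer, labor

water: 142/142 (binding)
land: 128/128 (binding)
labor: 128/146 (slack 18)
fertilizer: 155/176 (slack 21)
By complementary slackness, a constraint with positive slack has shadow price 0 → fertilizer, labor.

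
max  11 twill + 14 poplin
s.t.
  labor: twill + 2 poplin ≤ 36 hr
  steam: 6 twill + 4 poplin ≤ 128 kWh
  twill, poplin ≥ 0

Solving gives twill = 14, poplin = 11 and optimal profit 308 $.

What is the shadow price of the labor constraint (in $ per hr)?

5

At the optimum: labor uses 36 of 36 (binding); steam uses 128 of 128 (binding).
From A_Bᵀ y = c: 1·y_labor + 6·y_steam = 11; 2·y_labor + 4·y_steam = 14.
Solving: y_labor = 5, y_steam = 1.
Shadow price of labor = 5.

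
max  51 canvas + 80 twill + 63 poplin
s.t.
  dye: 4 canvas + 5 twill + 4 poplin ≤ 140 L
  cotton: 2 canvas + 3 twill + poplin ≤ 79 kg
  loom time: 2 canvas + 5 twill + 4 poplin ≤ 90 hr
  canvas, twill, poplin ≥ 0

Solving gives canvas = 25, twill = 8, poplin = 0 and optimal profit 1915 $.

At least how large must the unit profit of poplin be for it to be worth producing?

64

Check each constraint at x*: dye 140/140 (tight); cotton 74/79 (slack 5); loom time 90/90 (tight).
By complementary slackness, y = 0 for the non-binding constraint.
Dual feasibility on the basic columns requires 4·y_dye + 2·y_loom time = 51, 5·y_dye + 5·y_loom time = 80.
Solving: y_dye = 9.5, y_loom time = 6.5.
poplin enters the basis when its profit ≥ yᵀa₃ = 9.5·4 + 6.5·4 = 64.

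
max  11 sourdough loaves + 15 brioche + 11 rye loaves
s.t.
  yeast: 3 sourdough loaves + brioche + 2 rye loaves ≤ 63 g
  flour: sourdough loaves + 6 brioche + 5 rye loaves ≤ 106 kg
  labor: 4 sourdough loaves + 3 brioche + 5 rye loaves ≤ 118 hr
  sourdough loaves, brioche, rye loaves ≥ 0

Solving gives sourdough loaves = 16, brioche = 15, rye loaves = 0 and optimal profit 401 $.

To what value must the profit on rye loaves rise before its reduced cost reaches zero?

Binding: yeast and flour. Non-binding: labor (9 unused).
Since labor is not tight, its dual is 0.
From A_Bᵀ y = c: 3·y_yeast + 1·y_flour = 11; 1·y_yeast + 6·y_flour = 15.
This yields shadow prices y_yeast = 3, y_flour = 2.
rye loaves enters the basis when its profit ≥ yᵀa₃ = 3·2 + 2·5 = 16.

16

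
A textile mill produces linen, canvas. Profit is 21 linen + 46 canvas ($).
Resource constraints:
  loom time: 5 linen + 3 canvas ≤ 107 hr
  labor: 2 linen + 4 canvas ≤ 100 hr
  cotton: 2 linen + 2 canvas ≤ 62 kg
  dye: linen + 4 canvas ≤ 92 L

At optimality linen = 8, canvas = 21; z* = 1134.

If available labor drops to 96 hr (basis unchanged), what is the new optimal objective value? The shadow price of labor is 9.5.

1096

Δb = -4, so new z* = 1134 + (9.5)·(-4) = 1134 − 38 = 1096.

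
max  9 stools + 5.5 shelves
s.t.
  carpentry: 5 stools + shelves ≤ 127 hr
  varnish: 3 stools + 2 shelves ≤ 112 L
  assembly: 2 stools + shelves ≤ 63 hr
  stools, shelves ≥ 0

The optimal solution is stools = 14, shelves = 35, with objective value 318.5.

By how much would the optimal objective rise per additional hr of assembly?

Binding: varnish and assembly. Non-binding: carpentry (22 unused).
Since carpentry is not tight, its dual is 0.
Dual feasibility on the basic columns requires 3·y_varnish + 2·y_assembly = 9, 2·y_varnish + 1·y_assembly = 5.5.
Solving: y_varnish = 2, y_assembly = 1.5.
Shadow price of assembly = 1.5.

1.5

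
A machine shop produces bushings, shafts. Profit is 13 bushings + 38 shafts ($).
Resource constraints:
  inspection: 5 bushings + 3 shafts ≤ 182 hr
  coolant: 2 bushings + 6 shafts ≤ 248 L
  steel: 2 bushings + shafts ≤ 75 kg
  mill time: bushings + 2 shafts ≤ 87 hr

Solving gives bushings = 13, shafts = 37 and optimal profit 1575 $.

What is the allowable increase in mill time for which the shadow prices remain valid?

Binding constraints: coolant, mill time. The basis is B = [[2,6],[1,2]] with det -2.
Per unit increase in mill time, x* moves by d = (3, -1).
The basis stays optimal until inspection becomes binding; allowable increase = 0.5 hr.

0.5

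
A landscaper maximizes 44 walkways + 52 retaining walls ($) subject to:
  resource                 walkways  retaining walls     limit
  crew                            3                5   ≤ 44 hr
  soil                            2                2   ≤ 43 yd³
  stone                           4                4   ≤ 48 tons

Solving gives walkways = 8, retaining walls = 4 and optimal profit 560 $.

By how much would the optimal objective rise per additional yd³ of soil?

0

Binding: crew and stone. Non-binding: soil (19 unused).
By complementary slackness, y = 0 for the non-binding constraint.
Dual feasibility on the basic columns requires 3·y_crew + 4·y_stone = 44, 5·y_crew + 4·y_stone = 52.
→ y_crew = 4 and y_stone = 8.
Shadow price of soil = 0.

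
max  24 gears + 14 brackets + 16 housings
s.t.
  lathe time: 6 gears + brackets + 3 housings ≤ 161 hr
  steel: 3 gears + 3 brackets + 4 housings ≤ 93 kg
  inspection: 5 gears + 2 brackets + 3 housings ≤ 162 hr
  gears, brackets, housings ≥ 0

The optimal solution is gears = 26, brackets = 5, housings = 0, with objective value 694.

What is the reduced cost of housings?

Check each constraint at x*: lathe time 161/161 (tight); steel 93/93 (tight); inspection 140/162 (slack 22).
By complementary slackness, y = 0 for the non-binding constraint.
From A_Bᵀ y = c: 6·y_lathe time + 3·y_steel = 24; 1·y_lathe time + 3·y_steel = 14.
Solving: y_lathe time = 2, y_steel = 4.
Reduced cost of housings: c₃ − yᵀa₃ = 16 − (2·3 + 4·4) = 16 − 22 = -6.

-6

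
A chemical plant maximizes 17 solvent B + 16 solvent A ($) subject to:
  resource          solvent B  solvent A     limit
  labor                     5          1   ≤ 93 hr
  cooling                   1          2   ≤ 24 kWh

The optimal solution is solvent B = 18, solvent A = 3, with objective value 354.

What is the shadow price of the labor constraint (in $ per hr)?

At the optimum: labor uses 93 of 93 (binding); cooling uses 24 of 24 (binding).
The binding rows give the dual system: 5·y_labor + 1·y_cooling = 17 and 1·y_labor + 2·y_cooling = 16.
This yields shadow prices y_labor = 2, y_cooling = 7.
Shadow price of labor = 2.

2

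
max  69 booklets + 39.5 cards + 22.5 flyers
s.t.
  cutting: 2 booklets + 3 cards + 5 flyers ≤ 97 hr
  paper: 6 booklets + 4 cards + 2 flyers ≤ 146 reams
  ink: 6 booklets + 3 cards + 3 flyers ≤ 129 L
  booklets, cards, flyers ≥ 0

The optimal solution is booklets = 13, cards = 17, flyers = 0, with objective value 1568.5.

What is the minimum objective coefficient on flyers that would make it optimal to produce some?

29.5

Binding: paper and ink. Non-binding: cutting (20 unused).
Slack constraints have shadow price 0 (complementary slackness).
The binding rows give the dual system: 6·y_paper + 6·y_ink = 69 and 4·y_paper + 3·y_ink = 39.5.
Solving: y_paper = 5, y_ink = 6.5.
flyers enters the basis when its profit ≥ yᵀa₃ = 5·2 + 6.5·3 = 29.5.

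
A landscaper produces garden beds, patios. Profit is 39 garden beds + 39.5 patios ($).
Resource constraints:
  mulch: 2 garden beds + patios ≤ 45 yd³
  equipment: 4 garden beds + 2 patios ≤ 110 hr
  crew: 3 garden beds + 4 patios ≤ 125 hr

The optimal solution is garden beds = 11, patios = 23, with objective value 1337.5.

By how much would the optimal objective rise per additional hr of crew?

8

Binding: mulch and crew. Non-binding: equipment (20 unused).
Slack constraints have shadow price 0 (complementary slackness).
The binding rows give the dual system: 2·y_mulch + 3·y_crew = 39 and 1·y_mulch + 4·y_crew = 39.5.
This yields shadow prices y_mulch = 7.5, y_crew = 8.
Shadow price of crew = 8.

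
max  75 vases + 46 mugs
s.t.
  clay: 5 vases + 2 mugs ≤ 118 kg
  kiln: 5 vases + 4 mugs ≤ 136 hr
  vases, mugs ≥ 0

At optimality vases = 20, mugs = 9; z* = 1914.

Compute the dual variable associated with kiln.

At the optimum: clay uses 118 of 118 (binding); kiln uses 136 of 136 (binding).
The binding rows give the dual system: 5·y_clay + 5·y_kiln = 75 and 2·y_clay + 4·y_kiln = 46.
Solving: y_clay = 7, y_kiln = 8.
Shadow price of kiln = 8.

8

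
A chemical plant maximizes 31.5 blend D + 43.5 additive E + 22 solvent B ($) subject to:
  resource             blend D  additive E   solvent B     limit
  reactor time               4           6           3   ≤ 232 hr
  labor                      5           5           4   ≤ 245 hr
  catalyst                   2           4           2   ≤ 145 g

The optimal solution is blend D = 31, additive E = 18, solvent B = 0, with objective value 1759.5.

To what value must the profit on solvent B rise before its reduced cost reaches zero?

24

Check each constraint at x*: reactor time 232/232 (tight); labor 245/245 (tight); catalyst 134/145 (slack 11).
By complementary slackness, y = 0 for the non-binding constraint.
From A_Bᵀ y = c: 4·y_reactor time + 5·y_labor = 31.5; 6·y_reactor time + 5·y_labor = 43.5.
Solving: y_reactor time = 6, y_labor = 1.5.
solvent B enters the basis when its profit ≥ yᵀa₃ = 6·3 + 1.5·4 = 24.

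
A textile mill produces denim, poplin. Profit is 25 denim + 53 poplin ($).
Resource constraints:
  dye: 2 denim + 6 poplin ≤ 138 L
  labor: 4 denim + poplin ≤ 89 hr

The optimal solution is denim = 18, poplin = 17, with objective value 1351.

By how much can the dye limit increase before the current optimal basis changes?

396

Binding constraints: dye, labor. The basis is B = [[2,6],[4,1]] with det -22.
Per unit increase in dye, x* moves by d = (-0.0455, 0.1818).
The basis stays optimal until denim reaches 0; allowable increase = 396 L.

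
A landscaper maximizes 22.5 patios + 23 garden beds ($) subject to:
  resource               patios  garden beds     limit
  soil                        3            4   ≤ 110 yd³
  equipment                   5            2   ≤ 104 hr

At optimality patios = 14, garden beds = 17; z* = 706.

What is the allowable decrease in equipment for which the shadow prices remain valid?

Binding constraints: soil, equipment. The basis is B = [[3,4],[5,2]] with det -14.
Per unit decrease in equipment, x* moves by d = (-0.2857, 0.2143).
The basis stays optimal until patios reaches 0; allowable decrease = 49 hr.

49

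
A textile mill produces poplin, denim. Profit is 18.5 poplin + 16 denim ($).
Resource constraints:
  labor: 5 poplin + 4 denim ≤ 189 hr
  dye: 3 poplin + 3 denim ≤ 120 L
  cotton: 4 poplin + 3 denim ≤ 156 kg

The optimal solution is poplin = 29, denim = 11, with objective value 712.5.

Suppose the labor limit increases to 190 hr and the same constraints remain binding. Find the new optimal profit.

Check each constraint at x*: labor 189/189 (tight); dye 120/120 (tight); cotton 149/156 (slack 7).
Slack constraints have shadow price 0 (complementary slackness).
From A_Bᵀ y = c: 5·y_labor + 3·y_dye = 18.5; 4·y_labor + 3·y_dye = 16.
→ y_labor = 2.5 and y_dye = 2.
Δz = y_labor·Δb = 2.5 × (1) = 2.5, so new z* = 712.5 + 2.5 = 715.

715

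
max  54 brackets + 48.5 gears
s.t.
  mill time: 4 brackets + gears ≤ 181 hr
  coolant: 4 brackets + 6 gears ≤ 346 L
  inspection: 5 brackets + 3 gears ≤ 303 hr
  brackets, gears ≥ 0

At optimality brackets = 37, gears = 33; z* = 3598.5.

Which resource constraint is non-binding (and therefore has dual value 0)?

mill time: 181/181 (binding)
coolant: 346/346 (binding)
inspection: 284/303 (slack 19)
By complementary slackness, a constraint with positive slack has shadow price 0 → inspection.

inspection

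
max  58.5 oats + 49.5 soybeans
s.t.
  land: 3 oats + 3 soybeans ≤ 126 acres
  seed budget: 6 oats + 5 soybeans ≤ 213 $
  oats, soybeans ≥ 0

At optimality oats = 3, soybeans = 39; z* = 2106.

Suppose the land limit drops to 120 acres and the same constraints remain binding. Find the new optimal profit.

At the optimum: land uses 126 of 126 (binding); seed budget uses 213 of 213 (binding).
Dual feasibility on the basic columns requires 3·y_land + 6·y_seed budget = 58.5, 3·y_land + 5·y_seed budget = 49.5.
This yields shadow prices y_land = 1.5, y_seed budget = 9.
Δz = y_land·Δb = 1.5 × (-6) = -9, so new z* = 2106 − 9 = 2097.

2097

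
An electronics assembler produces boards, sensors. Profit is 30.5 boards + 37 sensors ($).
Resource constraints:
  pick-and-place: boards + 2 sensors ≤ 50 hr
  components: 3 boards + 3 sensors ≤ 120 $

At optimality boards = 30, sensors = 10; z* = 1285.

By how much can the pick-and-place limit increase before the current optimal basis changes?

Binding constraints: pick-and-place, components. The basis is B = [[1,2],[3,3]] with det -3.
Per unit increase in pick-and-place, x* moves by d = (-1, 1).
The basis stays optimal until boards reaches 0; allowable increase = 30 hr.

30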